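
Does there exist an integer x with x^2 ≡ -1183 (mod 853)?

Pull out -1: (-1183|853) = (-1|853)·(1183|853). Since 853 ≡ 1 (mod 4), (-1|853) = +1. Now have (1183|853).
Reduce the numerator: 1183 ≡ 330 (mod 853), so (1183|853) = (330|853).
Factor out 2: 330 = 2·165. Since 853 ≡ 5 (mod 8), (2|853) = -1. Now have -(165|853).
165 ≡ 1 (mod 4), so quadratic reciprocity gives (165|853) = (853|165). Reduce: 853 ≡ 28 (mod 165). Now have -(28|165).
Factor out 2: 28 = 2^2·7. Since 165 ≡ 5 (mod 8), (2|165) = -1, and (2|165)^2 = +1. Now have -(7|165).
165 ≡ 1 (mod 4), so quadratic reciprocity gives (7|165) = (165|7). Reduce: 165 ≡ 4 (mod 7). Now have -(4|7).
Factor out 2: 4 = 2^2. Since 7 ≡ 7 (mod 8), (2|7) = +1, and (2|7)^2 = +1. Now have -(1|7).
(1|7) = 1. Collecting the sign factors: -1.
The Legendre symbol is -1, so x^2 ≡ -1183 (mod 853) has no solution.

no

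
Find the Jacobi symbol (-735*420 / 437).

-1

By multiplicativity, (-735·420 / 437) = (-735 / 437)·(420 / 437).
First factor (-735 / 437):
(-735 / 437)
  = (139 / 437)    [-735 ≡ 139 mod 437]
  = (437 / 139)    [QR: 437 ≡ 1 mod 4, sign kept]
  = (20 / 139)    [437 ≡ 20 mod 139]
  = (5 / 139)    [139 ≡ 3 mod 8 ⇒ (2 / 139)^2 = +1]
  = (139 / 5)    [QR: 5 ≡ 1 mod 4, sign kept]
  = (4 / 5)    [139 ≡ 4 mod 5]
  = (1 / 5)    [5 ≡ 5 mod 8 ⇒ (2 / 5)^2 = +1]
  = 1    [(1 / 5) = 1]
Second factor (420 / 437):
(420 / 437)
  = (105 / 437)    [437 ≡ 5 mod 8 ⇒ (2 / 437)^2 = +1]
  = (437 / 105)    [QR: 105 ≡ 1 mod 4, sign kept]
  = (17 / 105)    [437 ≡ 17 mod 105]
  = (105 / 17)    [QR: 17 ≡ 1 mod 4, sign kept]
  = (3 / 17)    [105 ≡ 3 mod 17]
  = (17 / 3)    [QR: 17 ≡ 1 mod 4, sign kept]
  = (2 / 3)    [17 ≡ 2 mod 3]
  = -(1 / 3)    [3 ≡ 3 mod 8 ⇒ (2 / 3) = -1]
  = -1    [(1 / 3) = 1]
Product: (1)·(-1) = -1.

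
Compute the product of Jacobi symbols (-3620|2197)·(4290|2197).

0

By multiplicativity, (-3620·4290|2197) = (-3620|2197)·(4290|2197).
First factor (-3620|2197):
(-3620|2197)
  = (3620|2197)    [2197 ≡ 1 mod 4 ⇒ (-1|2197) = +1]
  = (1423|2197)    [3620 ≡ 1423 mod 2197]
  = (2197|1423)    [QR: 2197 ≡ 1 mod 4, sign kept]
  = (774|1423)    [2197 ≡ 774 mod 1423]
  = (387|1423)    [1423 ≡ 7 mod 8 ⇒ (2|1423) = +1]
  = -(1423|387)    [QR: both ≡ 3 mod 4, sign flips]
  = -(262|387)    [1423 ≡ 262 mod 387]
  = (131|387)    [387 ≡ 3 mod 8 ⇒ (2|387) = -1]
  = -(387|131)    [QR: both ≡ 3 mod 4, sign flips]
  = -(125|131)    [387 ≡ 125 mod 131]
  = -(131|125)    [QR: 125 ≡ 1 mod 4, sign kept]
  = -(6|125)    [131 ≡ 6 mod 125]
  = (3|125)    [125 ≡ 5 mod 8 ⇒ (2|125) = -1]
  = (125|3)    [QR: 125 ≡ 1 mod 4, sign kept]
  = (2|3)    [125 ≡ 2 mod 3]
  = -(1|3)    [3 ≡ 3 mod 8 ⇒ (2|3) = -1]
  = -1    [(1|3) = 1]
Second factor (4290|2197):
(4290|2197)
  = (2093|2197)    [4290 ≡ 2093 mod 2197]
  = (2197|2093)    [QR: 2093 ≡ 1 mod 4, sign kept]
  = (104|2093)    [2197 ≡ 104 mod 2093]
  = -(13|2093)    [2093 ≡ 5 mod 8 ⇒ (2|2093)^3 = -1]
  = -(2093|13)    [QR: 13 ≡ 1 mod 4, sign kept]
  = -(0|13)    [2093 ≡ 0 mod 13]
  = 0    [numerator 0, gcd > 1]
Product: (-1)·(0) = 0.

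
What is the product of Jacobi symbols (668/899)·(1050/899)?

By multiplicativity, (668·1050/899) = (668/899)·(1050/899).
First factor (668/899):
(668/899)
  = (167/899)    [899 ≡ 3 mod 8 ⇒ (2/899)^2 = +1]
  = -(899/167)    [QR: both ≡ 3 mod 4, sign flips]
  = -(64/167)    [899 ≡ 64 mod 167]
  = -(1/167)    [167 ≡ 7 mod 8 ⇒ (2/167)^6 = +1]
  = -1    [(1/167) = 1]
Second factor (1050/899):
(1050/899)
  = (151/899)    [1050 ≡ 151 mod 899]
  = -(899/151)    [QR: both ≡ 3 mod 4, sign flips]
  = -(144/151)    [899 ≡ 144 mod 151]
  = -(9/151)    [151 ≡ 7 mod 8 ⇒ (2/151)^4 = +1]
  = -(151/9)    [QR: 9 ≡ 1 mod 4, sign kept]
  = -(7/9)    [151 ≡ 7 mod 9]
  = -(9/7)    [QR: 9 ≡ 1 mod 4, sign kept]
  = -(2/7)    [9 ≡ 2 mod 7]
  = -(1/7)    [7 ≡ 7 mod 8 ⇒ (2/7) = +1]
  = -1    [(1/7) = 1]
Product: (-1)·(-1) = 1.

1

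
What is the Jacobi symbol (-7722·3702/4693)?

By multiplicativity, (-7722·3702/4693) = (-7722/4693)·(3702/4693).
First factor (-7722/4693):
(-7722/4693)
  = (1664/4693)    [-7722 ≡ 1664 mod 4693]
  = -(13/4693)    [4693 ≡ 5 mod 8 ⇒ (2/4693)^7 = -1]
  = -(4693/13)    [QR: 13 ≡ 1 mod 4, sign kept]
  = -(0/13)    [4693 ≡ 0 mod 13]
  = 0    [numerator 0, gcd > 1]
Second factor (3702/4693):
(3702/4693)
  = -(1851/4693)    [4693 ≡ 5 mod 8 ⇒ (2/4693) = -1]
  = -(4693/1851)    [QR: 4693 ≡ 1 mod 4, sign kept]
  = -(991/1851)    [4693 ≡ 991 mod 1851]
  = (1851/991)    [QR: both ≡ 3 mod 4, sign flips]
  = (860/991)    [1851 ≡ 860 mod 991]
  = (215/991)    [991 ≡ 7 mod 8 ⇒ (2/991)^2 = +1]
  = -(991/215)    [QR: both ≡ 3 mod 4, sign flips]
  = -(131/215)    [991 ≡ 131 mod 215]
  = (215/131)    [QR: both ≡ 3 mod 4, sign flips]
  = (84/131)    [215 ≡ 84 mod 131]
  = (21/131)    [131 ≡ 3 mod 8 ⇒ (2/131)^2 = +1]
  = (131/21)    [QR: 21 ≡ 1 mod 4, sign kept]
  = (5/21)    [131 ≡ 5 mod 21]
  = (21/5)    [QR: 5 ≡ 1 mod 4, sign kept]
  = (1/5)    [21 ≡ 1 mod 5]
  = 1    [(1/5) = 1]
Product: (0)·(1) = 0.

0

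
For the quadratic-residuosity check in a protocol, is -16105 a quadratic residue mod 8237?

(-16105/8237)
  = (369/8237)    [-16105 ≡ 369 mod 8237]
  = (8237/369)    [QR: 369 ≡ 1 mod 4, sign kept]
  = (119/369)    [8237 ≡ 119 mod 369]
  = (369/119)    [QR: 369 ≡ 1 mod 4, sign kept]
  = (12/119)    [369 ≡ 12 mod 119]
  = (3/119)    [119 ≡ 7 mod 8 ⇒ (2/119)^2 = +1]
  = -(119/3)    [QR: both ≡ 3 mod 4, sign flips]
  = -(2/3)    [119 ≡ 2 mod 3]
  = (1/3)    [3 ≡ 3 mod 8 ⇒ (2/3) = -1]
  = 1    [(1/3) = 1]
The Legendre symbol is 1, so x^2 ≡ -16105 (mod 8237) has solution.

yes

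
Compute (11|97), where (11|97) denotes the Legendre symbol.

1

97 ≡ 1 (mod 4), so quadratic reciprocity gives (11|97) = (97|11). Reduce: 97 ≡ 9 (mod 11). Now have (9|11).
9 ≡ 1 (mod 4), so quadratic reciprocity gives (9|11) = (11|9). Reduce: 11 ≡ 2 (mod 9). Now have (2|9).
Factor out 2: 2 = 2. Since 9 ≡ 1 (mod 8), (2|9) = +1. Now have (1|9).
(1|9) = 1. Collecting the sign factors: 1.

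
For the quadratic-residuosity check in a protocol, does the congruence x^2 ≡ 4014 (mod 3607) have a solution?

no

Reduce the numerator: 4014 ≡ 407 (mod 3607), so (4014/3607) = (407/3607).
Both 407 ≡ 3 and 3607 ≡ 3 (mod 4), so reciprocity gives (407/3607) = -(3607/407). Reduce: 3607 ≡ 351 (mod 407). Now have -(351/407).
Both 351 ≡ 3 and 407 ≡ 3 (mod 4), so reciprocity gives (351/407) = -(407/351). Reduce: 407 ≡ 56 (mod 351). Now have (56/351).
Factor out 2: 56 = 2^3·7. Since 351 ≡ 7 (mod 8), (2/351) = +1, and (2/351)^3 = +1. Now have (7/351).
Both 7 ≡ 3 and 351 ≡ 3 (mod 4), so reciprocity gives (7/351) = -(351/7). Reduce: 351 ≡ 1 (mod 7). Now have -(1/7).
(1/7) = 1. Collecting the sign factors: -1.
(4014/3607) = -1, and 3607 is prime, so 4014 is not a quadratic residue mod 3607.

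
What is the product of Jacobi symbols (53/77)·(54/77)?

1

By multiplicativity, (53·54/77) = (53/77)·(54/77).
First factor (53/77):
53 ≡ 1 (mod 4), so quadratic reciprocity gives (53/77) = (77/53). Reduce: 77 ≡ 24 (mod 53). Now have (24/53).
Factor out 2: 24 = 2^3·3. Since 53 ≡ 5 (mod 8), (2/53) = -1, and (2/53)^3 = -1. Now have -(3/53).
53 ≡ 1 (mod 4), so quadratic reciprocity gives (3/53) = (53/3). Reduce: 53 ≡ 2 (mod 3). Now have -(2/3).
Factor out 2: 2 = 2. Since 3 ≡ 3 (mod 8), (2/3) = -1. Now have (1/3).
(1/3) = 1. Collecting the sign factors: 1.
Second factor (54/77):
Factor out 2: 54 = 2·27. Since 77 ≡ 5 (mod 8), (2/77) = -1. Now have -(27/77).
77 ≡ 1 (mod 4), so quadratic reciprocity gives (27/77) = (77/27). Reduce: 77 ≡ 23 (mod 27). Now have -(23/27).
Both 23 ≡ 3 and 27 ≡ 3 (mod 4), so reciprocity gives (23/27) = -(27/23). Reduce: 27 ≡ 4 (mod 23). Now have (4/23).
Factor out 2: 4 = 2^2. Since 23 ≡ 7 (mod 8), (2/23) = +1, and (2/23)^2 = +1. Now have (1/23).
(1/23) = 1. Collecting the sign factors: 1.
Product: (1)·(1) = 1.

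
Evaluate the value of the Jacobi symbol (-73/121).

1

Reduce the numerator: -73 ≡ 48 (mod 121), so (-73/121) = (48/121).
Factor out 2: 48 = 2^4·3. Since 121 ≡ 1 (mod 8), (2/121) = +1, and (2/121)^4 = +1. Now have (3/121).
121 ≡ 1 (mod 4), so quadratic reciprocity gives (3/121) = (121/3). Reduce: 121 ≡ 1 (mod 3). Now have (1/3).
(1/3) = 1. Collecting the sign factors: 1.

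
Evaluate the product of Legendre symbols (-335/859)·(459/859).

-1

By multiplicativity, (-335·459/859) = (-335/859)·(459/859).
First factor (-335/859):
Pull out -1: (-335/859) = (-1/859)·(335/859). Since 859 ≡ 3 (mod 4), (-1/859) = -1. Now have -(335/859).
Both 335 ≡ 3 and 859 ≡ 3 (mod 4), so reciprocity gives (335/859) = -(859/335). Reduce: 859 ≡ 189 (mod 335). Now have (189/335).
189 ≡ 1 (mod 4), so quadratic reciprocity gives (189/335) = (335/189). Reduce: 335 ≡ 146 (mod 189). Now have (146/189).
Factor out 2: 146 = 2·73. Since 189 ≡ 5 (mod 8), (2/189) = -1. Now have -(73/189).
73 ≡ 1 (mod 4), so quadratic reciprocity gives (73/189) = (189/73). Reduce: 189 ≡ 43 (mod 73). Now have -(43/73).
73 ≡ 1 (mod 4), so quadratic reciprocity gives (43/73) = (73/43). Reduce: 73 ≡ 30 (mod 43). Now have -(30/43).
Factor out 2: 30 = 2·15. Since 43 ≡ 3 (mod 8), (2/43) = -1. Now have (15/43).
Both 15 ≡ 3 and 43 ≡ 3 (mod 4), so reciprocity gives (15/43) = -(43/15). Reduce: 43 ≡ 13 (mod 15). Now have -(13/15).
13 ≡ 1 (mod 4), so quadratic reciprocity gives (13/15) = (15/13). Reduce: 15 ≡ 2 (mod 13). Now have -(2/13).
Factor out 2: 2 = 2. Since 13 ≡ 5 (mod 8), (2/13) = -1. Now have (1/13).
(1/13) = 1. Collecting the sign factors: 1.
Second factor (459/859):
Both 459 ≡ 3 and 859 ≡ 3 (mod 4), so reciprocity gives (459/859) = -(859/459). Reduce: 859 ≡ 400 (mod 459). Now have -(400/459).
Factor out 2: 400 = 2^4·25. Since 459 ≡ 3 (mod 8), (2/459) = -1, and (2/459)^4 = +1. Now have -(25/459).
25 ≡ 1 (mod 4), so quadratic reciprocity gives (25/459) = (459/25). Reduce: 459 ≡ 9 (mod 25). Now have -(9/25).
9 ≡ 1 (mod 4), so quadratic reciprocity gives (9/25) = (25/9). Reduce: 25 ≡ 7 (mod 9). Now have -(7/9).
9 ≡ 1 (mod 4), so quadratic reciprocity gives (7/9) = (9/7). Reduce: 9 ≡ 2 (mod 7). Now have -(2/7).
Factor out 2: 2 = 2. Since 7 ≡ 7 (mod 8), (2/7) = +1. Now have -(1/7).
(1/7) = 1. Collecting the sign factors: -1.
Product: (1)·(-1) = -1.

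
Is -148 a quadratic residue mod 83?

no

(-148|83)
  = -(148|83)    [83 ≡ 3 mod 4 ⇒ (-1|83) = -1]
  = -(65|83)    [148 ≡ 65 mod 83]
  = -(83|65)    [QR: 65 ≡ 1 mod 4, sign kept]
  = -(18|65)    [83 ≡ 18 mod 65]
  = -(9|65)    [65 ≡ 1 mod 8 ⇒ (2|65) = +1]
  = -(65|9)    [QR: 9 ≡ 1 mod 4, sign kept]
  = -(2|9)    [65 ≡ 2 mod 9]
  = -(1|9)    [9 ≡ 1 mod 8 ⇒ (2|9) = +1]
  = -1    [(1|9) = 1]
The Legendre symbol is -1, so x^2 ≡ -148 (mod 83) has no solution.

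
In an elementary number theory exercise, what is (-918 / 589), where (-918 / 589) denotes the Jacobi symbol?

(-918 / 589)
  = (260 / 589)    [-918 ≡ 260 mod 589]
  = (65 / 589)    [589 ≡ 5 mod 8 ⇒ (2 / 589)^2 = +1]
  = (589 / 65)    [QR: 65 ≡ 1 mod 4, sign kept]
  = (4 / 65)    [589 ≡ 4 mod 65]
  = (1 / 65)    [65 ≡ 1 mod 8 ⇒ (2 / 65)^2 = +1]
  = 1    [(1 / 65) = 1]

1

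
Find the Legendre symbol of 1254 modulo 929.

-1

(1254/929)
  = (325/929)    [1254 ≡ 325 mod 929]
  = (929/325)    [QR: 325 ≡ 1 mod 4, sign kept]
  = (279/325)    [929 ≡ 279 mod 325]
  = (325/279)    [QR: 325 ≡ 1 mod 4, sign kept]
  = (46/279)    [325 ≡ 46 mod 279]
  = (23/279)    [279 ≡ 7 mod 8 ⇒ (2/279) = +1]
  = -(279/23)    [QR: both ≡ 3 mod 4, sign flips]
  = -(3/23)    [279 ≡ 3 mod 23]
  = (23/3)    [QR: both ≡ 3 mod 4, sign flips]
  = (2/3)    [23 ≡ 2 mod 3]
  = -(1/3)    [3 ≡ 3 mod 8 ⇒ (2/3) = -1]
  = -1    [(1/3) = 1]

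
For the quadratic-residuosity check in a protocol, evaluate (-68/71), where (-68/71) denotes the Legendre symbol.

Pull out -1: (-68/71) = (-1/71)·(68/71). Since 71 ≡ 3 (mod 4), (-1/71) = -1. Now have -(68/71).
Factor out 2: 68 = 2^2·17. Since 71 ≡ 7 (mod 8), (2/71) = +1, and (2/71)^2 = +1. Now have -(17/71).
17 ≡ 1 (mod 4), so quadratic reciprocity gives (17/71) = (71/17). Reduce: 71 ≡ 3 (mod 17). Now have -(3/17).
17 ≡ 1 (mod 4), so quadratic reciprocity gives (3/17) = (17/3). Reduce: 17 ≡ 2 (mod 3). Now have -(2/3).
Factor out 2: 2 = 2. Since 3 ≡ 3 (mod 8), (2/3) = -1. Now have (1/3).
(1/3) = 1. Collecting the sign factors: 1.

1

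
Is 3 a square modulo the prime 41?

(3/41)
  = (41/3)    [QR: 41 ≡ 1 mod 4, sign kept]
  = (2/3)    [41 ≡ 2 mod 3]
  = -(1/3)    [3 ≡ 3 mod 8 ⇒ (2/3) = -1]
  = -1    [(1/3) = 1]
(3/41) = -1, and 41 is prime, so 3 is not a quadratic residue mod 41.

no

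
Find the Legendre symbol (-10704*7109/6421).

By multiplicativity, (-10704·7109/6421) = (-10704/6421)·(7109/6421).
First factor (-10704/6421):
Reduce the numerator: -10704 ≡ 2138 (mod 6421), so (-10704/6421) = (2138/6421).
Factor out 2: 2138 = 2·1069. Since 6421 ≡ 5 (mod 8), (2/6421) = -1. Now have -(1069/6421).
1069 ≡ 1 (mod 4), so quadratic reciprocity gives (1069/6421) = (6421/1069). Reduce: 6421 ≡ 7 (mod 1069). Now have -(7/1069).
1069 ≡ 1 (mod 4), so quadratic reciprocity gives (7/1069) = (1069/7). Reduce: 1069 ≡ 5 (mod 7). Now have -(5/7).
5 ≡ 1 (mod 4), so quadratic reciprocity gives (5/7) = (7/5). Reduce: 7 ≡ 2 (mod 5). Now have -(2/5).
Factor out 2: 2 = 2. Since 5 ≡ 5 (mod 8), (2/5) = -1. Now have (1/5).
(1/5) = 1. Collecting the sign factors: 1.
Second factor (7109/6421):
Reduce the numerator: 7109 ≡ 688 (mod 6421), so (7109/6421) = (688/6421).
Factor out 2: 688 = 2^4·43. Since 6421 ≡ 5 (mod 8), (2/6421) = -1, and (2/6421)^4 = +1. Now have (43/6421).
6421 ≡ 1 (mod 4), so quadratic reciprocity gives (43/6421) = (6421/43). Reduce: 6421 ≡ 14 (mod 43). Now have (14/43).
Factor out 2: 14 = 2·7. Since 43 ≡ 3 (mod 8), (2/43) = -1. Now have -(7/43).
Both 7 ≡ 3 and 43 ≡ 3 (mod 4), so reciprocity gives (7/43) = -(43/7). Reduce: 43 ≡ 1 (mod 7). Now have (1/7).
(1/7) = 1. Collecting the sign factors: 1.
Product: (1)·(1) = 1.

1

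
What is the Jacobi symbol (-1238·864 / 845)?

By multiplicativity, (-1238·864 / 845) = (-1238 / 845)·(864 / 845).
First factor (-1238 / 845):
Reduce the numerator: -1238 ≡ 452 (mod 845), so (-1238 / 845) = (452 / 845).
Factor out 2: 452 = 2^2·113. Since 845 ≡ 5 (mod 8), (2 / 845) = -1, and (2 / 845)^2 = +1. Now have (113 / 845).
113 ≡ 1 (mod 4), so quadratic reciprocity gives (113 / 845) = (845 / 113). Reduce: 845 ≡ 54 (mod 113). Now have (54 / 113).
Factor out 2: 54 = 2·27. Since 113 ≡ 1 (mod 8), (2 / 113) = +1. Now have (27 / 113).
113 ≡ 1 (mod 4), so quadratic reciprocity gives (27 / 113) = (113 / 27). Reduce: 113 ≡ 5 (mod 27). Now have (5 / 27).
5 ≡ 1 (mod 4), so quadratic reciprocity gives (5 / 27) = (27 / 5). Reduce: 27 ≡ 2 (mod 5). Now have (2 / 5).
Factor out 2: 2 = 2. Since 5 ≡ 5 (mod 8), (2 / 5) = -1. Now have -(1 / 5).
(1 / 5) = 1. Collecting the sign factors: -1.
Second factor (864 / 845):
Reduce the numerator: 864 ≡ 19 (mod 845), so (864 / 845) = (19 / 845).
845 ≡ 1 (mod 4), so quadratic reciprocity gives (19 / 845) = (845 / 19). Reduce: 845 ≡ 9 (mod 19). Now have (9 / 19).
9 ≡ 1 (mod 4), so quadratic reciprocity gives (9 / 19) = (19 / 9). Reduce: 19 ≡ 1 (mod 9). Now have (1 / 9).
(1 / 9) = 1. Collecting the sign factors: 1.
Product: (-1)·(1) = -1.

-1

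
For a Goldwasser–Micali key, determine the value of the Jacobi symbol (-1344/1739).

(-1344/1739)
  = (395/1739)    [-1344 ≡ 395 mod 1739]
  = -(1739/395)    [QR: both ≡ 3 mod 4, sign flips]
  = -(159/395)    [1739 ≡ 159 mod 395]
  = (395/159)    [QR: both ≡ 3 mod 4, sign flips]
  = (77/159)    [395 ≡ 77 mod 159]
  = (159/77)    [QR: 77 ≡ 1 mod 4, sign kept]
  = (5/77)    [159 ≡ 5 mod 77]
  = (77/5)    [QR: 5 ≡ 1 mod 4, sign kept]
  = (2/5)    [77 ≡ 2 mod 5]
  = -(1/5)    [5 ≡ 5 mod 8 ⇒ (2/5) = -1]
  = -1    [(1/5) = 1]

-1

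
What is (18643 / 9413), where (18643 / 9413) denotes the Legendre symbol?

-1

Reduce the numerator: 18643 ≡ 9230 (mod 9413), so (18643 / 9413) = (9230 / 9413).
Factor out 2: 9230 = 2·4615. Since 9413 ≡ 5 (mod 8), (2 / 9413) = -1. Now have -(4615 / 9413).
9413 ≡ 1 (mod 4), so quadratic reciprocity gives (4615 / 9413) = (9413 / 4615). Reduce: 9413 ≡ 183 (mod 4615). Now have -(183 / 4615).
Both 183 ≡ 3 and 4615 ≡ 3 (mod 4), so reciprocity gives (183 / 4615) = -(4615 / 183). Reduce: 4615 ≡ 40 (mod 183). Now have (40 / 183).
Factor out 2: 40 = 2^3·5. Since 183 ≡ 7 (mod 8), (2 / 183) = +1, and (2 / 183)^3 = +1. Now have (5 / 183).
5 ≡ 1 (mod 4), so quadratic reciprocity gives (5 / 183) = (183 / 5). Reduce: 183 ≡ 3 (mod 5). Now have (3 / 5).
5 ≡ 1 (mod 4), so quadratic reciprocity gives (3 / 5) = (5 / 3). Reduce: 5 ≡ 2 (mod 3). Now have (2 / 3).
Factor out 2: 2 = 2. Since 3 ≡ 3 (mod 8), (2 / 3) = -1. Now have -(1 / 3).
(1 / 3) = 1. Collecting the sign factors: -1.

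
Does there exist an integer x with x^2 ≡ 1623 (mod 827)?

Reduce the numerator: 1623 ≡ 796 (mod 827), so (1623|827) = (796|827).
Factor out 2: 796 = 2^2·199. Since 827 ≡ 3 (mod 8), (2|827) = -1, and (2|827)^2 = +1. Now have (199|827).
Both 199 ≡ 3 and 827 ≡ 3 (mod 4), so reciprocity gives (199|827) = -(827|199). Reduce: 827 ≡ 31 (mod 199). Now have -(31|199).
Both 31 ≡ 3 and 199 ≡ 3 (mod 4), so reciprocity gives (31|199) = -(199|31). Reduce: 199 ≡ 13 (mod 31). Now have (13|31).
13 ≡ 1 (mod 4), so quadratic reciprocity gives (13|31) = (31|13). Reduce: 31 ≡ 5 (mod 13). Now have (5|13).
5 ≡ 1 (mod 4), so quadratic reciprocity gives (5|13) = (13|5). Reduce: 13 ≡ 3 (mod 5). Now have (3|5).
5 ≡ 1 (mod 4), so quadratic reciprocity gives (3|5) = (5|3). Reduce: 5 ≡ 2 (mod 3). Now have (2|3).
Factor out 2: 2 = 2. Since 3 ≡ 3 (mod 8), (2|3) = -1. Now have -(1|3).
(1|3) = 1. Collecting the sign factors: -1.
The Legendre symbol is -1, so x^2 ≡ 1623 (mod 827) has no solution.

no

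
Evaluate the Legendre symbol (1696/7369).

-1

Factor out 2: 1696 = 2^5·53. Since 7369 ≡ 1 (mod 8), (2/7369) = +1, and (2/7369)^5 = +1. Now have (53/7369).
53 ≡ 1 (mod 4), so quadratic reciprocity gives (53/7369) = (7369/53). Reduce: 7369 ≡ 2 (mod 53). Now have (2/53).
Factor out 2: 2 = 2. Since 53 ≡ 5 (mod 8), (2/53) = -1. Now have -(1/53).
(1/53) = 1. Collecting the sign factors: -1.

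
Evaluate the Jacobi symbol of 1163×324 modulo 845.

-1

By multiplicativity, (1163·324/845) = (1163/845)·(324/845).
First factor (1163/845):
Reduce the numerator: 1163 ≡ 318 (mod 845), so (1163/845) = (318/845).
Factor out 2: 318 = 2·159. Since 845 ≡ 5 (mod 8), (2/845) = -1. Now have -(159/845).
845 ≡ 1 (mod 4), so quadratic reciprocity gives (159/845) = (845/159). Reduce: 845 ≡ 50 (mod 159). Now have -(50/159).
Factor out 2: 50 = 2·25. Since 159 ≡ 7 (mod 8), (2/159) = +1. Now have -(25/159).
25 ≡ 1 (mod 4), so quadratic reciprocity gives (25/159) = (159/25). Reduce: 159 ≡ 9 (mod 25). Now have -(9/25).
9 ≡ 1 (mod 4), so quadratic reciprocity gives (9/25) = (25/9). Reduce: 25 ≡ 7 (mod 9). Now have -(7/9).
9 ≡ 1 (mod 4), so quadratic reciprocity gives (7/9) = (9/7). Reduce: 9 ≡ 2 (mod 7). Now have -(2/7).
Factor out 2: 2 = 2. Since 7 ≡ 7 (mod 8), (2/7) = +1. Now have -(1/7).
(1/7) = 1. Collecting the sign factors: -1.
Second factor (324/845):
Factor out 2: 324 = 2^2·81. Since 845 ≡ 5 (mod 8), (2/845) = -1, and (2/845)^2 = +1. Now have (81/845).
81 ≡ 1 (mod 4), so quadratic reciprocity gives (81/845) = (845/81). Reduce: 845 ≡ 35 (mod 81). Now have (35/81).
81 ≡ 1 (mod 4), so quadratic reciprocity gives (35/81) = (81/35). Reduce: 81 ≡ 11 (mod 35). Now have (11/35).
Both 11 ≡ 3 and 35 ≡ 3 (mod 4), so reciprocity gives (11/35) = -(35/11). Reduce: 35 ≡ 2 (mod 11). Now have -(2/11).
Factor out 2: 2 = 2. Since 11 ≡ 3 (mod 8), (2/11) = -1. Now have (1/11).
(1/11) = 1. Collecting the sign factors: 1.
Product: (-1)·(1) = -1.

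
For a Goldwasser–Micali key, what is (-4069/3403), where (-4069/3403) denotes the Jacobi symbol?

1

Reduce the numerator: -4069 ≡ 2737 (mod 3403), so (-4069/3403) = (2737/3403).
2737 ≡ 1 (mod 4), so quadratic reciprocity gives (2737/3403) = (3403/2737). Reduce: 3403 ≡ 666 (mod 2737). Now have (666/2737).
Factor out 2: 666 = 2·333. Since 2737 ≡ 1 (mod 8), (2/2737) = +1. Now have (333/2737).
333 ≡ 1 (mod 4), so quadratic reciprocity gives (333/2737) = (2737/333). Reduce: 2737 ≡ 73 (mod 333). Now have (73/333).
73 ≡ 1 (mod 4), so quadratic reciprocity gives (73/333) = (333/73). Reduce: 333 ≡ 41 (mod 73). Now have (41/73).
41 ≡ 1 (mod 4), so quadratic reciprocity gives (41/73) = (73/41). Reduce: 73 ≡ 32 (mod 41). Now have (32/41).
Factor out 2: 32 = 2^5. Since 41 ≡ 1 (mod 8), (2/41) = +1, and (2/41)^5 = +1. Now have (1/41).
(1/41) = 1. Collecting the sign factors: 1.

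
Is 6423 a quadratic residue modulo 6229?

Reduce the numerator: 6423 ≡ 194 (mod 6229), so (6423/6229) = (194/6229).
Factor out 2: 194 = 2·97. Since 6229 ≡ 5 (mod 8), (2/6229) = -1. Now have -(97/6229).
97 ≡ 1 (mod 4), so quadratic reciprocity gives (97/6229) = (6229/97). Reduce: 6229 ≡ 21 (mod 97). Now have -(21/97).
21 ≡ 1 (mod 4), so quadratic reciprocity gives (21/97) = (97/21). Reduce: 97 ≡ 13 (mod 21). Now have -(13/21).
13 ≡ 1 (mod 4), so quadratic reciprocity gives (13/21) = (21/13). Reduce: 21 ≡ 8 (mod 13). Now have -(8/13).
Factor out 2: 8 = 2^3. Since 13 ≡ 5 (mod 8), (2/13) = -1, and (2/13)^3 = -1. Now have (1/13).
(1/13) = 1. Collecting the sign factors: 1.
The Legendre symbol is 1, so x^2 ≡ 6423 (mod 6229) has solution.

yes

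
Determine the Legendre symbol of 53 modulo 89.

(53 / 89)
  = (89 / 53)    [QR: 53 ≡ 1 mod 4, sign kept]
  = (36 / 53)    [89 ≡ 36 mod 53]
  = (9 / 53)    [53 ≡ 5 mod 8 ⇒ (2 / 53)^2 = +1]
  = (53 / 9)    [QR: 9 ≡ 1 mod 4, sign kept]
  = (8 / 9)    [53 ≡ 8 mod 9]
  = (1 / 9)    [9 ≡ 1 mod 8 ⇒ (2 / 9)^3 = +1]
  = 1    [(1 / 9) = 1]

1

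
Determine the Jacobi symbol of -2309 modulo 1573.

Pull out -1: (-2309/1573) = (-1/1573)·(2309/1573). Since 1573 ≡ 1 (mod 4), (-1/1573) = +1. Now have (2309/1573).
Reduce the numerator: 2309 ≡ 736 (mod 1573), so (2309/1573) = (736/1573).
Factor out 2: 736 = 2^5·23. Since 1573 ≡ 5 (mod 8), (2/1573) = -1, and (2/1573)^5 = -1. Now have -(23/1573).
1573 ≡ 1 (mod 4), so quadratic reciprocity gives (23/1573) = (1573/23). Reduce: 1573 ≡ 9 (mod 23). Now have -(9/23).
9 ≡ 1 (mod 4), so quadratic reciprocity gives (9/23) = (23/9). Reduce: 23 ≡ 5 (mod 9). Now have -(5/9).
5 ≡ 1 (mod 4), so quadratic reciprocity gives (5/9) = (9/5). Reduce: 9 ≡ 4 (mod 5). Now have -(4/5).
Factor out 2: 4 = 2^2. Since 5 ≡ 5 (mod 8), (2/5) = -1, and (2/5)^2 = +1. Now have -(1/5).
(1/5) = 1. Collecting the sign factors: -1.

-1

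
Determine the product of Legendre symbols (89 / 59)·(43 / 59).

By multiplicativity, (89·43 / 59) = (89 / 59)·(43 / 59).
First factor (89 / 59):
Reduce the numerator: 89 ≡ 30 (mod 59), so (89 / 59) = (30 / 59).
Factor out 2: 30 = 2·15. Since 59 ≡ 3 (mod 8), (2 / 59) = -1. Now have -(15 / 59).
Both 15 ≡ 3 and 59 ≡ 3 (mod 4), so reciprocity gives (15 / 59) = -(59 / 15). Reduce: 59 ≡ 14 (mod 15). Now have (14 / 15).
Factor out 2: 14 = 2·7. Since 15 ≡ 7 (mod 8), (2 / 15) = +1. Now have (7 / 15).
Both 7 ≡ 3 and 15 ≡ 3 (mod 4), so reciprocity gives (7 / 15) = -(15 / 7). Reduce: 15 ≡ 1 (mod 7). Now have -(1 / 7).
(1 / 7) = 1. Collecting the sign factors: -1.
Second factor (43 / 59):
Both 43 ≡ 3 and 59 ≡ 3 (mod 4), so reciprocity gives (43 / 59) = -(59 / 43). Reduce: 59 ≡ 16 (mod 43). Now have -(16 / 43).
Factor out 2: 16 = 2^4. Since 43 ≡ 3 (mod 8), (2 / 43) = -1, and (2 / 43)^4 = +1. Now have -(1 / 43).
(1 / 43) = 1. Collecting the sign factors: -1.
Product: (-1)·(-1) = 1.

1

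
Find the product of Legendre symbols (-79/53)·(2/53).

1

By multiplicativity, (-79·2/53) = (-79/53)·(2/53).
First factor (-79/53):
Reduce the numerator: -79 ≡ 27 (mod 53), so (-79/53) = (27/53).
53 ≡ 1 (mod 4), so quadratic reciprocity gives (27/53) = (53/27). Reduce: 53 ≡ 26 (mod 27). Now have (26/27).
Factor out 2: 26 = 2·13. Since 27 ≡ 3 (mod 8), (2/27) = -1. Now have -(13/27).
13 ≡ 1 (mod 4), so quadratic reciprocity gives (13/27) = (27/13). Reduce: 27 ≡ 1 (mod 13). Now have -(1/13).
(1/13) = 1. Collecting the sign factors: -1.
Second factor (2/53):
Factor out 2: 2 = 2. Since 53 ≡ 5 (mod 8), (2/53) = -1. Now have -(1/53).
(1/53) = 1. Collecting the sign factors: -1.
Product: (-1)·(-1) = 1.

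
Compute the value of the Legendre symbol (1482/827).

1

(1482/827)
  = (655/827)    [1482 ≡ 655 mod 827]
  = -(827/655)    [QR: both ≡ 3 mod 4, sign flips]
  = -(172/655)    [827 ≡ 172 mod 655]
  = -(43/655)    [655 ≡ 7 mod 8 ⇒ (2/655)^2 = +1]
  = (655/43)    [QR: both ≡ 3 mod 4, sign flips]
  = (10/43)    [655 ≡ 10 mod 43]
  = -(5/43)    [43 ≡ 3 mod 8 ⇒ (2/43) = -1]
  = -(43/5)    [QR: 5 ≡ 1 mod 4, sign kept]
  = -(3/5)    [43 ≡ 3 mod 5]
  = -(5/3)    [QR: 5 ≡ 1 mod 4, sign kept]
  = -(2/3)    [5 ≡ 2 mod 3]
  = (1/3)    [3 ≡ 3 mod 8 ⇒ (2/3) = -1]
  = 1    [(1/3) = 1]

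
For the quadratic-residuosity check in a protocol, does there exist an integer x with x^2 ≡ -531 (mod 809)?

(-531|809)
  = (278|809)    [-531 ≡ 278 mod 809]
  = (139|809)    [809 ≡ 1 mod 8 ⇒ (2|809) = +1]
  = (809|139)    [QR: 809 ≡ 1 mod 4, sign kept]
  = (114|139)    [809 ≡ 114 mod 139]
  = -(57|139)    [139 ≡ 3 mod 8 ⇒ (2|139) = -1]
  = -(139|57)    [QR: 57 ≡ 1 mod 4, sign kept]
  = -(25|57)    [139 ≡ 25 mod 57]
  = -(57|25)    [QR: 25 ≡ 1 mod 4, sign kept]
  = -(7|25)    [57 ≡ 7 mod 25]
  = -(25|7)    [QR: 25 ≡ 1 mod 4, sign kept]
  = -(4|7)    [25 ≡ 4 mod 7]
  = -(1|7)    [7 ≡ 7 mod 8 ⇒ (2|7)^2 = +1]
  = -1    [(1|7) = 1]
(-531|809) = -1, and 809 is prime, so -531 is not a quadratic residue mod 809.

no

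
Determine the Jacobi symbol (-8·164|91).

1

By multiplicativity, (-8·164|91) = (-8|91)·(164|91).
First factor (-8|91):
Pull out -1: (-8|91) = (-1|91)·(8|91). Since 91 ≡ 3 (mod 4), (-1|91) = -1. Now have -(8|91).
Factor out 2: 8 = 2^3. Since 91 ≡ 3 (mod 8), (2|91) = -1, and (2|91)^3 = -1. Now have (1|91).
(1|91) = 1. Collecting the sign factors: 1.
Second factor (164|91):
Reduce the numerator: 164 ≡ 73 (mod 91), so (164|91) = (73|91).
73 ≡ 1 (mod 4), so quadratic reciprocity gives (73|91) = (91|73). Reduce: 91 ≡ 18 (mod 73). Now have (18|73).
Factor out 2: 18 = 2·9. Since 73 ≡ 1 (mod 8), (2|73) = +1. Now have (9|73).
9 ≡ 1 (mod 4), so quadratic reciprocity gives (9|73) = (73|9). Reduce: 73 ≡ 1 (mod 9). Now have (1|9).
(1|9) = 1. Collecting the sign factors: 1.
Product: (1)·(1) = 1.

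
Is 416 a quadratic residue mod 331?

yes

(416|331)
  = (85|331)    [416 ≡ 85 mod 331]
  = (331|85)    [QR: 85 ≡ 1 mod 4, sign kept]
  = (76|85)    [331 ≡ 76 mod 85]
  = (19|85)    [85 ≡ 5 mod 8 ⇒ (2|85)^2 = +1]
  = (85|19)    [QR: 85 ≡ 1 mod 4, sign kept]
  = (9|19)    [85 ≡ 9 mod 19]
  = (19|9)    [QR: 9 ≡ 1 mod 4, sign kept]
  = (1|9)    [19 ≡ 1 mod 9]
  = 1    [(1|9) = 1]
(416|331) = 1, and 331 is prime, so 416 is a quadratic residue mod 331.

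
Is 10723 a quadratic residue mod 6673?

Reduce the numerator: 10723 ≡ 4050 (mod 6673), so (10723/6673) = (4050/6673).
Factor out 2: 4050 = 2·2025. Since 6673 ≡ 1 (mod 8), (2/6673) = +1. Now have (2025/6673).
2025 ≡ 1 (mod 4), so quadratic reciprocity gives (2025/6673) = (6673/2025). Reduce: 6673 ≡ 598 (mod 2025). Now have (598/2025).
Factor out 2: 598 = 2·299. Since 2025 ≡ 1 (mod 8), (2/2025) = +1. Now have (299/2025).
2025 ≡ 1 (mod 4), so quadratic reciprocity gives (299/2025) = (2025/299). Reduce: 2025 ≡ 231 (mod 299). Now have (231/299).
Both 231 ≡ 3 and 299 ≡ 3 (mod 4), so reciprocity gives (231/299) = -(299/231). Reduce: 299 ≡ 68 (mod 231). Now have -(68/231).
Factor out 2: 68 = 2^2·17. Since 231 ≡ 7 (mod 8), (2/231) = +1, and (2/231)^2 = +1. Now have -(17/231).
17 ≡ 1 (mod 4), so quadratic reciprocity gives (17/231) = (231/17). Reduce: 231 ≡ 10 (mod 17). Now have -(10/17).
Factor out 2: 10 = 2·5. Since 17 ≡ 1 (mod 8), (2/17) = +1. Now have -(5/17).
5 ≡ 1 (mod 4), so quadratic reciprocity gives (5/17) = (17/5). Reduce: 17 ≡ 2 (mod 5). Now have -(2/5).
Factor out 2: 2 = 2. Since 5 ≡ 5 (mod 8), (2/5) = -1. Now have (1/5).
(1/5) = 1. Collecting the sign factors: 1.
The Legendre symbol is 1, so x^2 ≡ 10723 (mod 6673) has solution.

yes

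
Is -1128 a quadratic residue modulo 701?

Reduce the numerator: -1128 ≡ 274 (mod 701), so (-1128/701) = (274/701).
Factor out 2: 274 = 2·137. Since 701 ≡ 5 (mod 8), (2/701) = -1. Now have -(137/701).
137 ≡ 1 (mod 4), so quadratic reciprocity gives (137/701) = (701/137). Reduce: 701 ≡ 16 (mod 137). Now have -(16/137).
Factor out 2: 16 = 2^4. Since 137 ≡ 1 (mod 8), (2/137) = +1, and (2/137)^4 = +1. Now have -(1/137).
(1/137) = 1. Collecting the sign factors: -1.
The Legendre symbol is -1, so x^2 ≡ -1128 (mod 701) has no solution.

no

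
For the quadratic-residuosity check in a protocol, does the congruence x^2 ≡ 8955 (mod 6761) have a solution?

(8955/6761)
  = (2194/6761)    [8955 ≡ 2194 mod 6761]
  = (1097/6761)    [6761 ≡ 1 mod 8 ⇒ (2/6761) = +1]
  = (6761/1097)    [QR: 1097 ≡ 1 mod 4, sign kept]
  = (179/1097)    [6761 ≡ 179 mod 1097]
  = (1097/179)    [QR: 1097 ≡ 1 mod 4, sign kept]
  = (23/179)    [1097 ≡ 23 mod 179]
  = -(179/23)    [QR: both ≡ 3 mod 4, sign flips]
  = -(18/23)    [179 ≡ 18 mod 23]
  = -(9/23)    [23 ≡ 7 mod 8 ⇒ (2/23) = +1]
  = -(23/9)    [QR: 9 ≡ 1 mod 4, sign kept]
  = -(5/9)    [23 ≡ 5 mod 9]
  = -(9/5)    [QR: 5 ≡ 1 mod 4, sign kept]
  = -(4/5)    [9 ≡ 4 mod 5]
  = -(1/5)    [5 ≡ 5 mod 8 ⇒ (2/5)^2 = +1]
  = -1    [(1/5) = 1]
(8955/6761) = -1, and 6761 is prime, so 8955 is not a quadratic residue mod 6761.

no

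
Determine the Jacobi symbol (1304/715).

Reduce the numerator: 1304 ≡ 589 (mod 715), so (1304/715) = (589/715).
589 ≡ 1 (mod 4), so quadratic reciprocity gives (589/715) = (715/589). Reduce: 715 ≡ 126 (mod 589). Now have (126/589).
Factor out 2: 126 = 2·63. Since 589 ≡ 5 (mod 8), (2/589) = -1. Now have -(63/589).
589 ≡ 1 (mod 4), so quadratic reciprocity gives (63/589) = (589/63). Reduce: 589 ≡ 22 (mod 63). Now have -(22/63).
Factor out 2: 22 = 2·11. Since 63 ≡ 7 (mod 8), (2/63) = +1. Now have -(11/63).
Both 11 ≡ 3 and 63 ≡ 3 (mod 4), so reciprocity gives (11/63) = -(63/11). Reduce: 63 ≡ 8 (mod 11). Now have (8/11).
Factor out 2: 8 = 2^3. Since 11 ≡ 3 (mod 8), (2/11) = -1, and (2/11)^3 = -1. Now have -(1/11).
(1/11) = 1. Collecting the sign factors: -1.

-1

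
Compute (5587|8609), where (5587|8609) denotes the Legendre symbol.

8609 ≡ 1 (mod 4), so quadratic reciprocity gives (5587|8609) = (8609|5587). Reduce: 8609 ≡ 3022 (mod 5587). Now have (3022|5587).
Factor out 2: 3022 = 2·1511. Since 5587 ≡ 3 (mod 8), (2|5587) = -1. Now have -(1511|5587).
Both 1511 ≡ 3 and 5587 ≡ 3 (mod 4), so reciprocity gives (1511|5587) = -(5587|1511). Reduce: 5587 ≡ 1054 (mod 1511). Now have (1054|1511).
Factor out 2: 1054 = 2·527. Since 1511 ≡ 7 (mod 8), (2|1511) = +1. Now have (527|1511).
Both 527 ≡ 3 and 1511 ≡ 3 (mod 4), so reciprocity gives (527|1511) = -(1511|527). Reduce: 1511 ≡ 457 (mod 527). Now have -(457|527).
457 ≡ 1 (mod 4), so quadratic reciprocity gives (457|527) = (527|457). Reduce: 527 ≡ 70 (mod 457). Now have -(70|457).
Factor out 2: 70 = 2·35. Since 457 ≡ 1 (mod 8), (2|457) = +1. Now have -(35|457).
457 ≡ 1 (mod 4), so quadratic reciprocity gives (35|457) = (457|35). Reduce: 457 ≡ 2 (mod 35). Now have -(2|35).
Factor out 2: 2 = 2. Since 35 ≡ 3 (mod 8), (2|35) = -1. Now have (1|35).
(1|35) = 1. Collecting the sign factors: 1.

1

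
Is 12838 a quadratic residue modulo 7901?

Reduce the numerator: 12838 ≡ 4937 (mod 7901), so (12838/7901) = (4937/7901).
4937 ≡ 1 (mod 4), so quadratic reciprocity gives (4937/7901) = (7901/4937). Reduce: 7901 ≡ 2964 (mod 4937). Now have (2964/4937).
Factor out 2: 2964 = 2^2·741. Since 4937 ≡ 1 (mod 8), (2/4937) = +1, and (2/4937)^2 = +1. Now have (741/4937).
741 ≡ 1 (mod 4), so quadratic reciprocity gives (741/4937) = (4937/741). Reduce: 4937 ≡ 491 (mod 741). Now have (491/741).
741 ≡ 1 (mod 4), so quadratic reciprocity gives (491/741) = (741/491). Reduce: 741 ≡ 250 (mod 491). Now have (250/491).
Factor out 2: 250 = 2·125. Since 491 ≡ 3 (mod 8), (2/491) = -1. Now have -(125/491).
125 ≡ 1 (mod 4), so quadratic reciprocity gives (125/491) = (491/125). Reduce: 491 ≡ 116 (mod 125). Now have -(116/125).
Factor out 2: 116 = 2^2·29. Since 125 ≡ 5 (mod 8), (2/125) = -1, and (2/125)^2 = +1. Now have -(29/125).
29 ≡ 1 (mod 4), so quadratic reciprocity gives (29/125) = (125/29). Reduce: 125 ≡ 9 (mod 29). Now have -(9/29).
9 ≡ 1 (mod 4), so quadratic reciprocity gives (9/29) = (29/9). Reduce: 29 ≡ 2 (mod 9). Now have -(2/9).
Factor out 2: 2 = 2. Since 9 ≡ 1 (mod 8), (2/9) = +1. Now have -(1/9).
(1/9) = 1. Collecting the sign factors: -1.
(12838/7901) = -1, and 7901 is prime, so 12838 is not a quadratic residue mod 7901.

no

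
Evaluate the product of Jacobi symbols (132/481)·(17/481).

1

By multiplicativity, (132·17/481) = (132/481)·(17/481).
First factor (132/481):
(132/481)
  = (33/481)    [481 ≡ 1 mod 8 ⇒ (2/481)^2 = +1]
  = (481/33)    [QR: 33 ≡ 1 mod 4, sign kept]
  = (19/33)    [481 ≡ 19 mod 33]
  = (33/19)    [QR: 33 ≡ 1 mod 4, sign kept]
  = (14/19)    [33 ≡ 14 mod 19]
  = -(7/19)    [19 ≡ 3 mod 8 ⇒ (2/19) = -1]
  = (19/7)    [QR: both ≡ 3 mod 4, sign flips]
  = (5/7)    [19 ≡ 5 mod 7]
  = (7/5)    [QR: 5 ≡ 1 mod 4, sign kept]
  = (2/5)    [7 ≡ 2 mod 5]
  = -(1/5)    [5 ≡ 5 mod 8 ⇒ (2/5) = -1]
  = -1    [(1/5) = 1]
Second factor (17/481):
(17/481)
  = (481/17)    [QR: 17 ≡ 1 mod 4, sign kept]
  = (5/17)    [481 ≡ 5 mod 17]
  = (17/5)    [QR: 5 ≡ 1 mod 4, sign kept]
  = (2/5)    [17 ≡ 2 mod 5]
  = -(1/5)    [5 ≡ 5 mod 8 ⇒ (2/5) = -1]
  = -1    [(1/5) = 1]
Product: (-1)·(-1) = 1.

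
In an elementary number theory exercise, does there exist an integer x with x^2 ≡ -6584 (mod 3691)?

yes

Pull out -1: (-6584/3691) = (-1/3691)·(6584/3691). Since 3691 ≡ 3 (mod 4), (-1/3691) = -1. Now have -(6584/3691).
Reduce the numerator: 6584 ≡ 2893 (mod 3691), so (6584/3691) = (2893/3691).
2893 ≡ 1 (mod 4), so quadratic reciprocity gives (2893/3691) = (3691/2893). Reduce: 3691 ≡ 798 (mod 2893). Now have -(798/2893).
Factor out 2: 798 = 2·399. Since 2893 ≡ 5 (mod 8), (2/2893) = -1. Now have (399/2893).
2893 ≡ 1 (mod 4), so quadratic reciprocity gives (399/2893) = (2893/399). Reduce: 2893 ≡ 100 (mod 399). Now have (100/399).
Factor out 2: 100 = 2^2·25. Since 399 ≡ 7 (mod 8), (2/399) = +1, and (2/399)^2 = +1. Now have (25/399).
25 ≡ 1 (mod 4), so quadratic reciprocity gives (25/399) = (399/25). Reduce: 399 ≡ 24 (mod 25). Now have (24/25).
Factor out 2: 24 = 2^3·3. Since 25 ≡ 1 (mod 8), (2/25) = +1, and (2/25)^3 = +1. Now have (3/25).
25 ≡ 1 (mod 4), so quadratic reciprocity gives (3/25) = (25/3). Reduce: 25 ≡ 1 (mod 3). Now have (1/3).
(1/3) = 1. Collecting the sign factors: 1.
(-6584/3691) = 1, and 3691 is prime, so -6584 is a quadratic residue mod 3691.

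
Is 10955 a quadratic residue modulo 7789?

(10955/7789)
  = (3166/7789)    [10955 ≡ 3166 mod 7789]
  = -(1583/7789)    [7789 ≡ 5 mod 8 ⇒ (2/7789) = -1]
  = -(7789/1583)    [QR: 7789 ≡ 1 mod 4, sign kept]
  = -(1457/1583)    [7789 ≡ 1457 mod 1583]
  = -(1583/1457)    [QR: 1457 ≡ 1 mod 4, sign kept]
  = -(126/1457)    [1583 ≡ 126 mod 1457]
  = -(63/1457)    [1457 ≡ 1 mod 8 ⇒ (2/1457) = +1]
  = -(1457/63)    [QR: 1457 ≡ 1 mod 4, sign kept]
  = -(8/63)    [1457 ≡ 8 mod 63]
  = -(1/63)    [63 ≡ 7 mod 8 ⇒ (2/63)^3 = +1]
  = -1    [(1/63) = 1]
(10955/7789) = -1, and 7789 is prime, so 10955 is not a quadratic residue mod 7789.

no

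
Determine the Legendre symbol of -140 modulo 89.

(-140/89)
  = (140/89)    [89 ≡ 1 mod 4 ⇒ (-1/89) = +1]
  = (51/89)    [140 ≡ 51 mod 89]
  = (89/51)    [QR: 89 ≡ 1 mod 4, sign kept]
  = (38/51)    [89 ≡ 38 mod 51]
  = -(19/51)    [51 ≡ 3 mod 8 ⇒ (2/51) = -1]
  = (51/19)    [QR: both ≡ 3 mod 4, sign flips]
  = (13/19)    [51 ≡ 13 mod 19]
  = (19/13)    [QR: 13 ≡ 1 mod 4, sign kept]
  = (6/13)    [19 ≡ 6 mod 13]
  = -(3/13)    [13 ≡ 5 mod 8 ⇒ (2/13) = -1]
  = -(13/3)    [QR: 13 ≡ 1 mod 4, sign kept]
  = -(1/3)    [13 ≡ 1 mod 3]
  = -1    [(1/3) = 1]

-1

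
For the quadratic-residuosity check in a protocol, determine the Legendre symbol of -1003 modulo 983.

1

Reduce the numerator: -1003 ≡ 963 (mod 983), so (-1003/983) = (963/983).
Both 963 ≡ 3 and 983 ≡ 3 (mod 4), so reciprocity gives (963/983) = -(983/963). Reduce: 983 ≡ 20 (mod 963). Now have -(20/963).
Factor out 2: 20 = 2^2·5. Since 963 ≡ 3 (mod 8), (2/963) = -1, and (2/963)^2 = +1. Now have -(5/963).
5 ≡ 1 (mod 4), so quadratic reciprocity gives (5/963) = (963/5). Reduce: 963 ≡ 3 (mod 5). Now have -(3/5).
5 ≡ 1 (mod 4), so quadratic reciprocity gives (3/5) = (5/3). Reduce: 5 ≡ 2 (mod 3). Now have -(2/3).
Factor out 2: 2 = 2. Since 3 ≡ 3 (mod 8), (2/3) = -1. Now have (1/3).
(1/3) = 1. Collecting the sign factors: 1.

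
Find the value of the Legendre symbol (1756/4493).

1

(1756/4493)
  = (439/4493)    [4493 ≡ 5 mod 8 ⇒ (2/4493)^2 = +1]
  = (4493/439)    [QR: 4493 ≡ 1 mod 4, sign kept]
  = (103/439)    [4493 ≡ 103 mod 439]
  = -(439/103)    [QR: both ≡ 3 mod 4, sign flips]
  = -(27/103)    [439 ≡ 27 mod 103]
  = (103/27)    [QR: both ≡ 3 mod 4, sign flips]
  = (22/27)    [103 ≡ 22 mod 27]
  = -(11/27)    [27 ≡ 3 mod 8 ⇒ (2/27) = -1]
  = (27/11)    [QR: both ≡ 3 mod 4, sign flips]
  = (5/11)    [27 ≡ 5 mod 11]
  = (11/5)    [QR: 5 ≡ 1 mod 4, sign kept]
  = (1/5)    [11 ≡ 1 mod 5]
  = 1    [(1/5) = 1]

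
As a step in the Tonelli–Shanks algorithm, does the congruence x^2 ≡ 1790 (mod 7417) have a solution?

yes

(1790/7417)
  = (895/7417)    [7417 ≡ 1 mod 8 ⇒ (2/7417) = +1]
  = (7417/895)    [QR: 7417 ≡ 1 mod 4, sign kept]
  = (257/895)    [7417 ≡ 257 mod 895]
  = (895/257)    [QR: 257 ≡ 1 mod 4, sign kept]
  = (124/257)    [895 ≡ 124 mod 257]
  = (31/257)    [257 ≡ 1 mod 8 ⇒ (2/257)^2 = +1]
  = (257/31)    [QR: 257 ≡ 1 mod 4, sign kept]
  = (9/31)    [257 ≡ 9 mod 31]
  = (31/9)    [QR: 9 ≡ 1 mod 4, sign kept]
  = (4/9)    [31 ≡ 4 mod 9]
  = (1/9)    [9 ≡ 1 mod 8 ⇒ (2/9)^2 = +1]
  = 1    [(1/9) = 1]
(1790/7417) = 1, and 7417 is prime, so 1790 is a quadratic residue mod 7417.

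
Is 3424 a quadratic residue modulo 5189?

Factor out 2: 3424 = 2^5·107. Since 5189 ≡ 5 (mod 8), (2/5189) = -1, and (2/5189)^5 = -1. Now have -(107/5189).
5189 ≡ 1 (mod 4), so quadratic reciprocity gives (107/5189) = (5189/107). Reduce: 5189 ≡ 53 (mod 107). Now have -(53/107).
53 ≡ 1 (mod 4), so quadratic reciprocity gives (53/107) = (107/53). Reduce: 107 ≡ 1 (mod 53). Now have -(1/53).
(1/53) = 1. Collecting the sign factors: -1.
(3424/5189) = -1, and 5189 is prime, so 3424 is not a quadratic residue mod 5189.

no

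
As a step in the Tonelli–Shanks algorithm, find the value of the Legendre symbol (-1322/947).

(-1322/947)
  = (572/947)    [-1322 ≡ 572 mod 947]
  = (143/947)    [947 ≡ 3 mod 8 ⇒ (2/947)^2 = +1]
  = -(947/143)    [QR: both ≡ 3 mod 4, sign flips]
  = -(89/143)    [947 ≡ 89 mod 143]
  = -(143/89)    [QR: 89 ≡ 1 mod 4, sign kept]
  = -(54/89)    [143 ≡ 54 mod 89]
  = -(27/89)    [89 ≡ 1 mod 8 ⇒ (2/89) = +1]
  = -(89/27)    [QR: 89 ≡ 1 mod 4, sign kept]
  = -(8/27)    [89 ≡ 8 mod 27]
  = (1/27)    [27 ≡ 3 mod 8 ⇒ (2/27)^3 = -1]
  = 1    [(1/27) = 1]

1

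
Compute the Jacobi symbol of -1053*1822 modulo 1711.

By multiplicativity, (-1053·1822/1711) = (-1053/1711)·(1822/1711).
First factor (-1053/1711):
Reduce the numerator: -1053 ≡ 658 (mod 1711), so (-1053/1711) = (658/1711).
Factor out 2: 658 = 2·329. Since 1711 ≡ 7 (mod 8), (2/1711) = +1. Now have (329/1711).
329 ≡ 1 (mod 4), so quadratic reciprocity gives (329/1711) = (1711/329). Reduce: 1711 ≡ 66 (mod 329). Now have (66/329).
Factor out 2: 66 = 2·33. Since 329 ≡ 1 (mod 8), (2/329) = +1. Now have (33/329).
33 ≡ 1 (mod 4), so quadratic reciprocity gives (33/329) = (329/33). Reduce: 329 ≡ 32 (mod 33). Now have (32/33).
Factor out 2: 32 = 2^5. Since 33 ≡ 1 (mod 8), (2/33) = +1, and (2/33)^5 = +1. Now have (1/33).
(1/33) = 1. Collecting the sign factors: 1.
Second factor (1822/1711):
Reduce the numerator: 1822 ≡ 111 (mod 1711), so (1822/1711) = (111/1711).
Both 111 ≡ 3 and 1711 ≡ 3 (mod 4), so reciprocity gives (111/1711) = -(1711/111). Reduce: 1711 ≡ 46 (mod 111). Now have -(46/111).
Factor out 2: 46 = 2·23. Since 111 ≡ 7 (mod 8), (2/111) = +1. Now have -(23/111).
Both 23 ≡ 3 and 111 ≡ 3 (mod 4), so reciprocity gives (23/111) = -(111/23). Reduce: 111 ≡ 19 (mod 23). Now have (19/23).
Both 19 ≡ 3 and 23 ≡ 3 (mod 4), so reciprocity gives (19/23) = -(23/19). Reduce: 23 ≡ 4 (mod 19). Now have -(4/19).
Factor out 2: 4 = 2^2. Since 19 ≡ 3 (mod 8), (2/19) = -1, and (2/19)^2 = +1. Now have -(1/19).
(1/19) = 1. Collecting the sign factors: -1.
Product: (1)·(-1) = -1.

-1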